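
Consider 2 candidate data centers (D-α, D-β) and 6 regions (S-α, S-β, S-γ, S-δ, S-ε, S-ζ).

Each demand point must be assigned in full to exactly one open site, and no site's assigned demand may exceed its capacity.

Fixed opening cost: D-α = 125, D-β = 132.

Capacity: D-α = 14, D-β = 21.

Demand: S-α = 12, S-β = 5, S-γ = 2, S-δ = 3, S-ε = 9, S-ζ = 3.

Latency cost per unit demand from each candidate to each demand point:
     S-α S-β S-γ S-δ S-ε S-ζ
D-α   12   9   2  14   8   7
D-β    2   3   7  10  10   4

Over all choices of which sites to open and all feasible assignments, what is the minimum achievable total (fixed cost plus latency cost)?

Open {D-α, D-β}; cheapest assignment that respects the capacities:
  D-α (cap 14, load 14): S-γ, S-ε, S-ζ — cost 2×2 + 9×8 + 3×7 = 97
  D-β (cap 21, load 20): S-α, S-β, S-δ — cost 12×2 + 5×3 + 3×10 = 69
  Shipping 166, fixed 257 → total 423.
  Any other capacity-feasible assignment to {D-α, D-β} ships for at least 166.
Total demand is 34 and no other set of sites has combined capacity ≥ 34, so {D-α, D-β} is the only feasible choice of open sites. Minimum: 423.

423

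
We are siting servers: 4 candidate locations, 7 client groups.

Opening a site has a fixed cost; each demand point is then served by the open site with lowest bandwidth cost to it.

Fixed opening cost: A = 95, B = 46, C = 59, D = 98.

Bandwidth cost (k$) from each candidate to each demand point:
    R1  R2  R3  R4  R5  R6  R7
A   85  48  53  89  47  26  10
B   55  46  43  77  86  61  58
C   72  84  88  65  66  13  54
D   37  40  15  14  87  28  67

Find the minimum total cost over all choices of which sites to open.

Open {A, D}: assign each demand point to its cheapest open site.
  R1→D 37, R2→D 40, R3→D 15, R4→D 14, R5→A 47, R6→A 26, R7→A 10
  bandwidth cost 189, fixed 193 → total 382.
Compare {D}: bandwidth cost 288 + fixed 98 = 386.
Compare {C, D}: bandwidth cost 239 + fixed 157 = 396.
Compare {B, D}: bandwidth cost 278 + fixed 144 = 422.
All other subsets cost ≥ 386. Minimum total cost: 382.

382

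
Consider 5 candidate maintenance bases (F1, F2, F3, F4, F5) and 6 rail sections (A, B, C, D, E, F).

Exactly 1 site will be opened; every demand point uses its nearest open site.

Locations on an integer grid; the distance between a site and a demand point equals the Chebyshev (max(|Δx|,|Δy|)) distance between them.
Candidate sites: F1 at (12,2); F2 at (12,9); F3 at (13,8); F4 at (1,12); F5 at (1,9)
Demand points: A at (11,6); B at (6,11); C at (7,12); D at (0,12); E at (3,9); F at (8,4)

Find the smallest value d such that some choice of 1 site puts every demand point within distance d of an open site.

Open {F4}.
  Farthest demand point is A at distance 10 (to F4); all others are ≤ 10.
With {F5} the worst case is 10.
With {F1} the worst case is 12.
No size-1 selection achieves below 10.

10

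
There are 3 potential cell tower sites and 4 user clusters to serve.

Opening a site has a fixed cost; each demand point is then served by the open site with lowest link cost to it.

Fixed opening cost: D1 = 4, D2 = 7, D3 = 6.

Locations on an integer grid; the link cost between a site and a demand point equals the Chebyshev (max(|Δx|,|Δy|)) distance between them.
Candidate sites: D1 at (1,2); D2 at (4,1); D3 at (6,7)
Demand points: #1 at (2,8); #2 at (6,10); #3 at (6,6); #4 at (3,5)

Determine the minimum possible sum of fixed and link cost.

17

Open {D3}: assign each demand point to its cheapest open site.
  #1→D3 4, #2→D3 3, #3→D3 1, #4→D3 3
  link cost 11, fixed 6 → total 17.
Compare {D1, D3}: link cost 11 + fixed 10 = 21.
Compare {D2, D3}: link cost 11 + fixed 13 = 24.
Compare {D1}: link cost 22 + fixed 4 = 26.
All other subsets cost ≥ 21. Minimum total cost: 17.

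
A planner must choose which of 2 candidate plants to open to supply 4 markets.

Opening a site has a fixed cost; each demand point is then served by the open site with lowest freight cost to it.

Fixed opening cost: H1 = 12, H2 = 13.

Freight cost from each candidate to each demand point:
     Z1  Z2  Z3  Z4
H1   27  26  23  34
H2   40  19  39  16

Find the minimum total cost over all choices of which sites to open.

110

Open {H1, H2}: assign each demand point to its cheapest open site.
  Z1→H1 27, Z2→H2 19, Z3→H1 23, Z4→H2 16
  freight cost 85, fixed 25 → total 110.
Compare {H1}: freight cost 110 + fixed 12 = 122.
Compare {H2}: freight cost 114 + fixed 13 = 127.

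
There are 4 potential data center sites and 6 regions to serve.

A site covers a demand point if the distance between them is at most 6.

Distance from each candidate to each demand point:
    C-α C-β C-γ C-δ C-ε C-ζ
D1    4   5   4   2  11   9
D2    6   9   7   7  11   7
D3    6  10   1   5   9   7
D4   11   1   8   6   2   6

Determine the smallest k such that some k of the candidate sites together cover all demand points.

2

Coverage sets (demand points within 6 of each site):
  D1: {C-α, C-β, C-γ, C-δ}
  D2: {C-α}
  D3: {C-α, C-γ, C-δ}
  D4: {C-β, C-δ, C-ε, C-ζ}
No single site covers all 6 demand points.
But {D1, D4} covers everything, so the minimum is 2.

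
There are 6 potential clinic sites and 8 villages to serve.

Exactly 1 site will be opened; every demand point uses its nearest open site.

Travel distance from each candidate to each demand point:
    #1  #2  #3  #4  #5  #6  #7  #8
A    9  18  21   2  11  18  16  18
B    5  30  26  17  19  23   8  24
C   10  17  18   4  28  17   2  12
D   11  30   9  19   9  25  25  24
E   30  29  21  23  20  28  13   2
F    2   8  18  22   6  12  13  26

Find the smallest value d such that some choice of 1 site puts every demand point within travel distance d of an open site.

Open {A}.
  Farthest demand point is #3 at travel distance 21 (to A); all others are ≤ 21.
With {F} the worst case is 26.
With {C} the worst case is 28.
No size-1 selection achieves below 21.

21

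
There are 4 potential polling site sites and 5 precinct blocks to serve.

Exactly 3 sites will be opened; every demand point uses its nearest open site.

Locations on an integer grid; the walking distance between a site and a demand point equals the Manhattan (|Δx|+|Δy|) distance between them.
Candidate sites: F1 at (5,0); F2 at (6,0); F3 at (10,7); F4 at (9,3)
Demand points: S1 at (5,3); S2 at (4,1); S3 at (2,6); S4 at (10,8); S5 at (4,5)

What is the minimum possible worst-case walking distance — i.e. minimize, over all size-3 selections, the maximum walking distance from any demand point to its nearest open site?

Open {F1, F2, F3}.
  Farthest demand point is S3 at walking distance 9 (to F1); all others are ≤ 9.
With {F1, F2, F4} the worst case is 9.
With {F1, F3, F4} the worst case is 9.
No size-3 selection achieves below 9.

9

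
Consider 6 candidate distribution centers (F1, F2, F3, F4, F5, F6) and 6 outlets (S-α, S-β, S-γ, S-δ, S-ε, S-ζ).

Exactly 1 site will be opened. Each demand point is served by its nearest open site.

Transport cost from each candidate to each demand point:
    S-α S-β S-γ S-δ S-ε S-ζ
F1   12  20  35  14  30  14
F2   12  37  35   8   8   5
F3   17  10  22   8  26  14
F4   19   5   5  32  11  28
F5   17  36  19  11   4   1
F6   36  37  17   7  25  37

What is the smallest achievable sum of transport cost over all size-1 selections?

88

Open {F5}.
  S-α→F5 17, S-β→F5 36, S-γ→F5 19, S-δ→F5 11, S-ε→F5 4, S-ζ→F5 1  ⇒ total 88.
Compare {F3}: total 97.
Compare {F4}: total 100.
No size-1 selection does better; minimum is 88.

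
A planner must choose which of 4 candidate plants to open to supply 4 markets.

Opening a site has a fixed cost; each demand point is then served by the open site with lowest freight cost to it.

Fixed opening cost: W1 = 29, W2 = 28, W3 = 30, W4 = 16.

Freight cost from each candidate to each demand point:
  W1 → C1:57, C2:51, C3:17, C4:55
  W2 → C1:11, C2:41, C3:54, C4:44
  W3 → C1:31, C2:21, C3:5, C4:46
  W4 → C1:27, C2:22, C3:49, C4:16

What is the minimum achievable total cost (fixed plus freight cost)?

115

Open {W3, W4}: assign each demand point to its cheapest open site.
  C1→W4 27, C2→W3 21, C3→W3 5, C4→W4 16
  freight cost 69, fixed 46 → total 115.
Compare {W1, W4}: freight cost 82 + fixed 45 = 127.
Compare {W2, W3, W4}: freight cost 53 + fixed 74 = 127.
Compare {W4}: freight cost 114 + fixed 16 = 130.
All other subsets cost ≥ 127. Minimum total cost: 115.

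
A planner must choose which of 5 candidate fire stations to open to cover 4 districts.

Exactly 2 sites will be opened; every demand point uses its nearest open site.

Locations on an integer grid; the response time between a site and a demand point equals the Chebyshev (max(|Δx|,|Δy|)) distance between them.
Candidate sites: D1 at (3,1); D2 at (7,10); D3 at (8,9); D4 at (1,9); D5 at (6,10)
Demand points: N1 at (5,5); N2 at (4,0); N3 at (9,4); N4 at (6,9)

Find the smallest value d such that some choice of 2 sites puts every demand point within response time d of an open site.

5

Open {D1, D3}.
  Farthest demand point is N3 at response time 5 (to D3); all others are ≤ 5.
With {D1, D2} the worst case is 6.
With {D1, D4} the worst case is 6.
No size-2 selection achieves below 5.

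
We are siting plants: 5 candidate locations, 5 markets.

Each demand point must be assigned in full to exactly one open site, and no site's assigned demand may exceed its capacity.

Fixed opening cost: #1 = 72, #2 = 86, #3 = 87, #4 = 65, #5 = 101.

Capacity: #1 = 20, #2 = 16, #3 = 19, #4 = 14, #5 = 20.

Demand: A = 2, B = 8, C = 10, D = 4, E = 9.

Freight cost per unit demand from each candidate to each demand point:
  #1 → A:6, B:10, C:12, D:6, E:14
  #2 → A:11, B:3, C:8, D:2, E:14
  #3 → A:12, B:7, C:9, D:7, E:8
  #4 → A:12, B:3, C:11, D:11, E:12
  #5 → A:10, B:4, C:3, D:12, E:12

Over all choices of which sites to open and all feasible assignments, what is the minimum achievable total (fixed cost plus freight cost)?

Open {#3, #5}; cheapest assignment that respects the capacities:
  #3 (cap 19, load 13): D, E — cost 4×7 + 9×8 = 100
  #5 (cap 20, load 20): A, B, C — cost 2×10 + 8×4 + 10×3 = 82
  Shipping 182, fixed 188 → total 370.
  Any other capacity-feasible assignment to {#3, #5} ships for at least 182.
Compare {#2, #5}: its best feasible assignment gives total 379.
Compare {#2, #3}: its best feasible assignment gives total 389.
Every other set of open sites that can feasibly serve all demand totals ≥ 379 even under its best assignment. Minimum: 370.

370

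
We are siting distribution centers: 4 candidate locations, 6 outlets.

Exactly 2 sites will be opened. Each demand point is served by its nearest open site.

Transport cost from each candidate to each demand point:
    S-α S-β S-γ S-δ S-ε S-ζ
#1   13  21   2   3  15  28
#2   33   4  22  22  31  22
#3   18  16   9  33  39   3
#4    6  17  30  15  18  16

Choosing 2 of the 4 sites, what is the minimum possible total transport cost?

Open {#1, #3}.
  S-α→#1 13, S-β→#3 16, S-γ→#1 2, S-δ→#1 3, S-ε→#1 15, S-ζ→#3 3  ⇒ total 52.
Compare {#1, #2}: total 59.
Compare {#1, #4}: total 59.
No size-2 selection does better; minimum is 52.

52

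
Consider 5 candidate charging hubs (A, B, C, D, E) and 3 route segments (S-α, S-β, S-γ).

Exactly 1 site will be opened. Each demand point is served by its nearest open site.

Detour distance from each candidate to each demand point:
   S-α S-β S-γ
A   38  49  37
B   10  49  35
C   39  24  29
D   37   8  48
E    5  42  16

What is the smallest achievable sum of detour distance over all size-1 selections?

63

Open {E}.
  S-α→E 5, S-β→E 42, S-γ→E 16  ⇒ total 63.
Compare {C}: total 92.
Compare {D}: total 93.
No size-1 selection does better; minimum is 63.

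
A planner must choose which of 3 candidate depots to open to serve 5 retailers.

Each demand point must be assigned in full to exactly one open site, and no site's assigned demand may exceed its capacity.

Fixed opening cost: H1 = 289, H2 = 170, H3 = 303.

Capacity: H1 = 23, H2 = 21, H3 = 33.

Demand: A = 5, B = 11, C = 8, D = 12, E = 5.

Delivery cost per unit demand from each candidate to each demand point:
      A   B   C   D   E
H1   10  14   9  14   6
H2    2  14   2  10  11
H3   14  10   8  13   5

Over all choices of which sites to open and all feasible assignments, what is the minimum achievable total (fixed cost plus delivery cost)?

Open {H2, H3}; cheapest assignment that respects the capacities:
  H2 (cap 21, load 13): A, C — cost 5×2 + 8×2 = 26
  H3 (cap 33, load 28): B, D, E — cost 11×10 + 12×13 + 5×5 = 291
  Shipping 317, fixed 473 → total 790.
  Any other capacity-feasible assignment to {H2, H3} ships for at least 317.
Compare {H1, H2}: its best feasible assignment gives total 829.
Compare {H1, H3}: its best feasible assignment gives total 1002.
Every other set of open sites that can feasibly serve all demand totals ≥ 829 even under its best assignment. Minimum: 790.

790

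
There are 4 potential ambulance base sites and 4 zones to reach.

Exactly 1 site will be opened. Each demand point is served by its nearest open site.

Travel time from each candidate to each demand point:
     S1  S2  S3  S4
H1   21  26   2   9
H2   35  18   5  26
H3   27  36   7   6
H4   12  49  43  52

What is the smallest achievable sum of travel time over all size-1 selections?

58

Open {H1}.
  S1→H1 21, S2→H1 26, S3→H1 2, S4→H1 9  ⇒ total 58.
Compare {H3}: total 76.
Compare {H2}: total 84.
No size-1 selection does better; minimum is 58.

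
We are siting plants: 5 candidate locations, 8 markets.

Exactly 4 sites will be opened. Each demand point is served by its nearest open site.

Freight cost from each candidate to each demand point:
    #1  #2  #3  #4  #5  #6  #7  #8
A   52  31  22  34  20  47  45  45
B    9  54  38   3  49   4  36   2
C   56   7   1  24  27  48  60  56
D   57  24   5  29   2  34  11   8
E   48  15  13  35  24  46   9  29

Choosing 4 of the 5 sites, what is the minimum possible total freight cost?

Open {B, C, D, E}.
  #1→B 9, #2→C 7, #3→C 1, #4→B 3, #5→D 2, #6→B 4, #7→E 9, #8→B 2  ⇒ total 37.
Compare {A, B, C, D}: total 39.
Compare {A, B, D, E}: total 49.
No size-4 selection does better; minimum is 37.

37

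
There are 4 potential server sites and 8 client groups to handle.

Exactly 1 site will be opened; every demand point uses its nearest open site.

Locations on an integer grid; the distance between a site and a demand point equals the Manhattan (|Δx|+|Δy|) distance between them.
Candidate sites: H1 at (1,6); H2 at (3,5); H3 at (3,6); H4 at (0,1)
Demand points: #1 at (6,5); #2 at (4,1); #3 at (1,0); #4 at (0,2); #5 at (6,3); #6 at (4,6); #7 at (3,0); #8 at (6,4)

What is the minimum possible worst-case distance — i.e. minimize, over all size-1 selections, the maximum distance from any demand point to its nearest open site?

7

Open {H2}.
  Farthest demand point is #3 at distance 7 (to H2); all others are ≤ 7.
With {H1} the worst case is 8.
With {H3} the worst case is 8.
No size-1 selection achieves below 7.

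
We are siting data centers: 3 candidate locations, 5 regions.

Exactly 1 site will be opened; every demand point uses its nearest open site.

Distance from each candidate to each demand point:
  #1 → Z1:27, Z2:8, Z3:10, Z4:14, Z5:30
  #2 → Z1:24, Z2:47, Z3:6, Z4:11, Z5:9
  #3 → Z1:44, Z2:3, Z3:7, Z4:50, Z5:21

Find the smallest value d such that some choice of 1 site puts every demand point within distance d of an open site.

Open {#1}.
  Farthest demand point is Z5 at distance 30 (to #1); all others are ≤ 30.
With {#2} the worst case is 47.
With {#3} the worst case is 50.
No size-1 selection achieves below 30.

30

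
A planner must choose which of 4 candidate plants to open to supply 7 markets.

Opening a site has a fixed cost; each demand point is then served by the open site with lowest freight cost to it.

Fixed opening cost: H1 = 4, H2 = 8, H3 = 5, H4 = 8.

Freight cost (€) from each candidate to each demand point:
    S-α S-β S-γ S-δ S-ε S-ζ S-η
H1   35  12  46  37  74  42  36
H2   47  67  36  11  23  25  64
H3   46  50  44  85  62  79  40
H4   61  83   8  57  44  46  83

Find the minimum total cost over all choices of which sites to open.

Open {H1, H2, H4}: assign each demand point to its cheapest open site.
  S-α→H1 35, S-β→H1 12, S-γ→H4 8, S-δ→H2 11, S-ε→H2 23, S-ζ→H2 25, S-η→H1 36
  freight cost 150, fixed 20 → total 170.
Compare {H1, H2, H3, H4}: freight cost 150 + fixed 25 = 175.
Compare {H1, H2}: freight cost 178 + fixed 12 = 190.
Compare {H1, H2, H3}: freight cost 178 + fixed 17 = 195.
All other subsets cost ≥ 175. Minimum total cost: 170.

170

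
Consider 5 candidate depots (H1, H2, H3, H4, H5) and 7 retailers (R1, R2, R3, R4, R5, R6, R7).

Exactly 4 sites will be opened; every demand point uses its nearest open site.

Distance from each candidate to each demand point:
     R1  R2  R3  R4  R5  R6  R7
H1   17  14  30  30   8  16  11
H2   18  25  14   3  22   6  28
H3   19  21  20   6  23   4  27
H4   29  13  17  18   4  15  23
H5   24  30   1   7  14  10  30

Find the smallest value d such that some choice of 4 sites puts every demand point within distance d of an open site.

Open {H1, H2, H3, H4}.
  Farthest demand point is R1 at distance 17 (to H1); all others are ≤ 17.
With {H1, H2, H3, H5} the worst case is 17.
With {H1, H2, H4, H5} the worst case is 17.
No size-4 selection achieves below 17.

17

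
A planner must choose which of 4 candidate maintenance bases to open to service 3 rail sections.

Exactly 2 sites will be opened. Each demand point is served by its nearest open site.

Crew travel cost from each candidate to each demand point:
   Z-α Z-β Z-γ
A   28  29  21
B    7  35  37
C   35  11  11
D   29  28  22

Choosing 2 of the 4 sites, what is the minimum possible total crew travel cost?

29

Open {B, C}.
  Z-α→B 7, Z-β→C 11, Z-γ→C 11  ⇒ total 29.
Compare {A, C}: total 50.
Compare {C, D}: total 51.
No size-2 selection does better; minimum is 29.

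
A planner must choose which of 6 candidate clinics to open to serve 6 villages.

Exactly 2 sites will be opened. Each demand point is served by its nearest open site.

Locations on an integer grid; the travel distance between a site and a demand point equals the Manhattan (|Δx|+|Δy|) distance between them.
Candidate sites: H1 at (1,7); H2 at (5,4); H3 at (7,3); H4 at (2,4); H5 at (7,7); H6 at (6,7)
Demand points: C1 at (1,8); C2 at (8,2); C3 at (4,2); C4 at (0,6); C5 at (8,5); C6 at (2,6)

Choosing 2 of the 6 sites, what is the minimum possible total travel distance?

Open {H1, H3}.
  C1→H1 1, C2→H3 2, C3→H3 4, C4→H1 2, C5→H3 3, C6→H1 2  ⇒ total 14.
Compare {H1, H2}: total 17.
Compare {H3, H4}: total 20.
No size-2 selection does better; minimum is 14.

14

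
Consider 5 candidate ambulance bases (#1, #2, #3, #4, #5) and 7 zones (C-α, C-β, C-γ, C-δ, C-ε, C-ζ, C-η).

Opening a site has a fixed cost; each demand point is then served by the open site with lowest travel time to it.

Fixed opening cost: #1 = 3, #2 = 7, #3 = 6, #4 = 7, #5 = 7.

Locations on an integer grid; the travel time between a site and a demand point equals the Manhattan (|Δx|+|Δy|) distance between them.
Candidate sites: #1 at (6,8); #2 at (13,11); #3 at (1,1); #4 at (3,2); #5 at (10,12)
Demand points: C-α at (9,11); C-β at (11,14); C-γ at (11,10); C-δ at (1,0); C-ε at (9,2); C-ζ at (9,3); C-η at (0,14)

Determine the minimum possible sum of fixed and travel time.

Open {#4, #5}: assign each demand point to its cheapest open site.
  C-α→#5 2, C-β→#5 3, C-γ→#5 3, C-δ→#4 4, C-ε→#4 6, C-ζ→#4 7, C-η→#5 12
  travel time 37, fixed 14 → total 51.
Compare {#3, #5}: travel time 40 + fixed 13 = 53.
Compare {#1, #3, #5}: travel time 38 + fixed 16 = 54.
Compare {#1, #4, #5}: travel time 37 + fixed 17 = 54.
All other subsets cost ≥ 53. Minimum total cost: 51.

51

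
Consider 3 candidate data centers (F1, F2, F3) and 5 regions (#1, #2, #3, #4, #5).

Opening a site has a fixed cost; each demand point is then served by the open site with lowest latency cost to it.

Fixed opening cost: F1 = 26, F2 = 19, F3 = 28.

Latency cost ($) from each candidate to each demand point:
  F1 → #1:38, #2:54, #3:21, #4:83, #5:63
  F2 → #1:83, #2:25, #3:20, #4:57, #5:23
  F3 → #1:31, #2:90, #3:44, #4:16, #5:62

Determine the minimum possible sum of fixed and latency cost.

162

Open {F2, F3}: assign each demand point to its cheapest open site.
  #1→F3 31, #2→F2 25, #3→F2 20, #4→F3 16, #5→F2 23
  latency cost 115, fixed 47 → total 162.
Compare {F1, F2, F3}: latency cost 115 + fixed 73 = 188.
Compare {F1, F2}: latency cost 163 + fixed 45 = 208.
Compare {F2}: latency cost 208 + fixed 19 = 227.
All other subsets cost ≥ 188. Minimum total cost: 162.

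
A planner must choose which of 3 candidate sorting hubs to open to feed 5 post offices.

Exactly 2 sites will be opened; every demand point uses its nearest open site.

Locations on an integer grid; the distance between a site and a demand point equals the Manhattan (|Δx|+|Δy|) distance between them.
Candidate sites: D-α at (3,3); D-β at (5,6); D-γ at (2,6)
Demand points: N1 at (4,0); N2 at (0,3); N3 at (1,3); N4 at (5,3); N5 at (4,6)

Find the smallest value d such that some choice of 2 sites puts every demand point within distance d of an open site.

4

Open {D-α, D-β}.
  Farthest demand point is N1 at distance 4 (to D-α); all others are ≤ 4.
With {D-α, D-γ} the worst case is 4.
With {D-β, D-γ} the worst case is 7.
No size-2 selection achieves below 4.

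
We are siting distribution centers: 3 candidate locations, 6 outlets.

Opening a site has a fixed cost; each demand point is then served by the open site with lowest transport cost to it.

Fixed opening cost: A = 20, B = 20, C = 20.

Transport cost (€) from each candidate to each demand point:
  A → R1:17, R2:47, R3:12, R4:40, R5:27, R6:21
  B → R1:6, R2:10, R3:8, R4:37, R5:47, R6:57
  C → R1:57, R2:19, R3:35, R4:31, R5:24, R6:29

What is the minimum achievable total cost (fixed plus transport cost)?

Open {B, C}: assign each demand point to its cheapest open site.
  R1→B 6, R2→B 10, R3→B 8, R4→C 31, R5→C 24, R6→C 29
  transport cost 108, fixed 40 → total 148.
Compare {A, B}: transport cost 109 + fixed 40 = 149.
Compare {A, B, C}: transport cost 100 + fixed 60 = 160.
Compare {A, C}: transport cost 124 + fixed 40 = 164.
All other subsets cost ≥ 149. Minimum total cost: 148.

148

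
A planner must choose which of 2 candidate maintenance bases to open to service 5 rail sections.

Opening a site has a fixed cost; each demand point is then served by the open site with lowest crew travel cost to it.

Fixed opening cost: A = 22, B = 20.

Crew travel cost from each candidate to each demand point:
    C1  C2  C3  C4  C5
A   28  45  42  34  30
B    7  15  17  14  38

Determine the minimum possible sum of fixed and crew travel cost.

111

Open {B}: assign each demand point to its cheapest open site.
  C1→B 7, C2→B 15, C3→B 17, C4→B 14, C5→B 38
  crew travel cost 91, fixed 20 → total 111.
Compare {A, B}: crew travel cost 83 + fixed 42 = 125.
Compare {A}: crew travel cost 179 + fixed 22 = 201.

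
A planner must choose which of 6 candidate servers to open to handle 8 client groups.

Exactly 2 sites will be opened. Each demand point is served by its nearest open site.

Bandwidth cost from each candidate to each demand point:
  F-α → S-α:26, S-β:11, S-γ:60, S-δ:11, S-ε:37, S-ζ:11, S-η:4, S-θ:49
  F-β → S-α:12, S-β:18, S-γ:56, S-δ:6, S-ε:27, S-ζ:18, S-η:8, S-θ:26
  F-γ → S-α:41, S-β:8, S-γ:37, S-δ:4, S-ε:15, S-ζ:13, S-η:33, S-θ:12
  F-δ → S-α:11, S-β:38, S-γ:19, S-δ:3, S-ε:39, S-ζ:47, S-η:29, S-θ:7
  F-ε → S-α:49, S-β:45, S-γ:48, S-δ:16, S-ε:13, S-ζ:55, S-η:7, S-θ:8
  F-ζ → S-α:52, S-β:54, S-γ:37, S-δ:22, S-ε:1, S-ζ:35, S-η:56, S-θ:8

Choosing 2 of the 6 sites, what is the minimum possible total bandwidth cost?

Open {F-α, F-δ}.
  S-α→F-δ 11, S-β→F-α 11, S-γ→F-δ 19, S-δ→F-δ 3, S-ε→F-α 37, S-ζ→F-α 11, S-η→F-α 4, S-θ→F-δ 7  ⇒ total 103.
Compare {F-γ, F-δ}: total 105.
Compare {F-β, F-ζ}: total 108.
No size-2 selection does better; minimum is 103.

103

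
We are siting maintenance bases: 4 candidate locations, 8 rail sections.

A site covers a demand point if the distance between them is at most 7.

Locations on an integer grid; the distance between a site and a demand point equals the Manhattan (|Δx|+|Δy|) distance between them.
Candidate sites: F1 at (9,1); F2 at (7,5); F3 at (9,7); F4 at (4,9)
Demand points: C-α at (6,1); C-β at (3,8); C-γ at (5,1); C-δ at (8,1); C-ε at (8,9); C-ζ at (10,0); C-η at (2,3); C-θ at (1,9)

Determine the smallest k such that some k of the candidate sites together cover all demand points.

3

Coverage sets (demand points within 7 of each site):
  F1: {C-α, C-γ, C-δ, C-ζ}
  F2: {C-α, C-β, C-γ, C-δ, C-ε, C-η}
  F3: {C-β, C-δ, C-ε}
  F4: {C-β, C-ε, C-θ}
No 2 sites suffice: every size-2 union leaves at least one demand point uncovered.
But {F1, F2, F4} covers everything, so the minimum is 3.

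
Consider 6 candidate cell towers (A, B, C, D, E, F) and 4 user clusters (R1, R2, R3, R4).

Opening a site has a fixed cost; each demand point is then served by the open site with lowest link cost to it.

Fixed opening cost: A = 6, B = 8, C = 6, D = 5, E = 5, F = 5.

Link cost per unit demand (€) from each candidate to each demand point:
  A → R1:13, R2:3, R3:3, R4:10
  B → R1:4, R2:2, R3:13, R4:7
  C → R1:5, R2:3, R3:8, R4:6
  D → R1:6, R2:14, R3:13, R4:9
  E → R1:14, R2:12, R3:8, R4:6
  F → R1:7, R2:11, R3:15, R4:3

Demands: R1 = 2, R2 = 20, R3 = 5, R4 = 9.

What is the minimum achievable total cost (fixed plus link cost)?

109

Open {A, B, F}: assign each demand point to its cheapest open site.
  R1→B 2×4=8, R2→B 20×2=40, R3→A 5×3=15, R4→F 9×3=27
  link cost 90, fixed 19 → total 109.
Compare {A, B, D, F}: link cost 90 + fixed 24 = 114.
Compare {A, B, E, F}: link cost 90 + fixed 24 = 114.
Compare {A, B, C, F}: link cost 90 + fixed 25 = 115.
All other subsets cost ≥ 114. Minimum total cost: 109.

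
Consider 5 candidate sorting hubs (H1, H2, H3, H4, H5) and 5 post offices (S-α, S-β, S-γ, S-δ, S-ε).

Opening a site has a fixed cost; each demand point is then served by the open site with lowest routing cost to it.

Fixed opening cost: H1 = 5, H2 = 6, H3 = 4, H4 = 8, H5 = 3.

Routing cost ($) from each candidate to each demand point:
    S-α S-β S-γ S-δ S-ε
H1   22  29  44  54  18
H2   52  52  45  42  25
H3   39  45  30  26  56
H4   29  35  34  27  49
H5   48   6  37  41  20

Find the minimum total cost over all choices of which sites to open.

Open {H1, H3, H5}: assign each demand point to its cheapest open site.
  S-α→H1 22, S-β→H5 6, S-γ→H3 30, S-δ→H3 26, S-ε→H1 18
  routing cost 102, fixed 12 → total 114.
Compare {H1, H2, H3, H5}: routing cost 102 + fixed 18 = 120.
Compare {H1, H3, H4, H5}: routing cost 102 + fixed 20 = 122.
Compare {H1, H4, H5}: routing cost 107 + fixed 16 = 123.
All other subsets cost ≥ 120. Minimum total cost: 114.

114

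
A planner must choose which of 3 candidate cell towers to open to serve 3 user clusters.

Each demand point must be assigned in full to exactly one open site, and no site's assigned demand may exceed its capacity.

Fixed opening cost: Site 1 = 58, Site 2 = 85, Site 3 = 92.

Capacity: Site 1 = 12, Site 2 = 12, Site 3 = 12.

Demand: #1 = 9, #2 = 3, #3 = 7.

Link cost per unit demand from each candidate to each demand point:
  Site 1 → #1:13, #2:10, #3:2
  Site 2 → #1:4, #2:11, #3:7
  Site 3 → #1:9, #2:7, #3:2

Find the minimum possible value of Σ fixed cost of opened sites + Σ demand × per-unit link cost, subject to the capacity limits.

223

Open {Site 1, Site 2}; cheapest assignment that respects the capacities:
  Site 1 (cap 12, load 10): #2, #3 — cost 3×10 + 7×2 = 44
  Site 2 (cap 12, load 9): #1 — cost 9×4 = 36
  Shipping 80, fixed 143 → total 223.
  Any other capacity-feasible assignment to {Site 1, Site 2} ships for at least 80.
Compare {Site 2, Site 3}: its best feasible assignment gives total 248.
Compare {Site 1, Site 3}: its best feasible assignment gives total 266.
Every other set of open sites that can feasibly serve all demand totals ≥ 248 even under its best assignment. Minimum: 223.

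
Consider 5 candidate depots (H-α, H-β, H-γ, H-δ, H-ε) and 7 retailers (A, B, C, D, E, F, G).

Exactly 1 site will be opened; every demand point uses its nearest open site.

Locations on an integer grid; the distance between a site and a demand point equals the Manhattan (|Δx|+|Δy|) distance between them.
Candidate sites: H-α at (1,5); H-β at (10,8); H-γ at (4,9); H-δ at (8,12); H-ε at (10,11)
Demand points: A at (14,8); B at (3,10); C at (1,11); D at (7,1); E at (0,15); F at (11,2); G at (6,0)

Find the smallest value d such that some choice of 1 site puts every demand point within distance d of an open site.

Open {H-γ}.
  Farthest demand point is F at distance 14 (to H-γ); all others are ≤ 14.
With {H-δ} the worst case is 14.
With {H-ε} the worst case is 15.
No size-1 selection achieves below 14.

14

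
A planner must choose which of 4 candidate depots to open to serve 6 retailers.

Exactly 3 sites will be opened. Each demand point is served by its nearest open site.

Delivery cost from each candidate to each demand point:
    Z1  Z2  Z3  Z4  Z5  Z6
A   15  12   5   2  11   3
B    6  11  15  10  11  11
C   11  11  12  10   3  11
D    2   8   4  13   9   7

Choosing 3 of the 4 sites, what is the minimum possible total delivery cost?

Open {A, C, D}.
  Z1→D 2, Z2→D 8, Z3→D 4, Z4→A 2, Z5→C 3, Z6→A 3  ⇒ total 22.
Compare {A, B, D}: total 28.
Compare {A, B, C}: total 30.
No size-3 selection does better; minimum is 22.

22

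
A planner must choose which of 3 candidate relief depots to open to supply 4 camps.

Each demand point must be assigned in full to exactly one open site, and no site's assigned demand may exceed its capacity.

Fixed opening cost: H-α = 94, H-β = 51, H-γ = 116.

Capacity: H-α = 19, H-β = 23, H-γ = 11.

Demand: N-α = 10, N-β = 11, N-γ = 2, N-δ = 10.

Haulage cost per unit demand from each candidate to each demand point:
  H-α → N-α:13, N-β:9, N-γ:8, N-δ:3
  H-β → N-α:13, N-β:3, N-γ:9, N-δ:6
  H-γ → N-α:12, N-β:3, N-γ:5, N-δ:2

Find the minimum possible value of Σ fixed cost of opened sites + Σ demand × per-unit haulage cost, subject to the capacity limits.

Open {H-α, H-β}; cheapest assignment that respects the capacities:
  H-α (cap 19, load 12): N-γ, N-δ — cost 2×8 + 10×3 = 46
  H-β (cap 23, load 21): N-α, N-β — cost 10×13 + 11×3 = 163
  Shipping 209, fixed 145 → total 354.
  Any other capacity-feasible assignment to {H-α, H-β} ships for at least 209.
Compare {H-β, H-γ}: its best feasible assignment gives total 368.
Compare {H-α, H-β, H-γ}: its best feasible assignment gives total 460.
Every other set of open sites that can feasibly serve all demand totals ≥ 368 even under its best assignment. Minimum: 354.

354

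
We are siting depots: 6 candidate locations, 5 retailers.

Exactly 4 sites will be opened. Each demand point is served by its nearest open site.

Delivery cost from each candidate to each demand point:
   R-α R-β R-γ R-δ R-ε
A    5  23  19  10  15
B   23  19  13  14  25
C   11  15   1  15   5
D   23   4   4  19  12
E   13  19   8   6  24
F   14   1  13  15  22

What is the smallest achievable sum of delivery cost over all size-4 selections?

18

Open {A, C, E, F}.
  R-α→A 5, R-β→F 1, R-γ→C 1, R-δ→E 6, R-ε→C 5  ⇒ total 18.
Compare {A, C, D, E}: total 21.
Compare {A, B, C, F}: total 22.
No size-4 selection does better; minimum is 18.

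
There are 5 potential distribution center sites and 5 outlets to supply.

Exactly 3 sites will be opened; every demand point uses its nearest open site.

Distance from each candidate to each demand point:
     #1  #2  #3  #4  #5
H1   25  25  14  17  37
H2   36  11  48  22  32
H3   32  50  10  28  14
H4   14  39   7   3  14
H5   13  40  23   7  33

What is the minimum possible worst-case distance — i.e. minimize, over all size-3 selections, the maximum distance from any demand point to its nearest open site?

Open {H1, H2, H4}.
  Farthest demand point is #1 at distance 14 (to H4); all others are ≤ 14.
With {H2, H3, H4} the worst case is 14.
With {H2, H3, H5} the worst case is 14.
No size-3 selection achieves below 14.

14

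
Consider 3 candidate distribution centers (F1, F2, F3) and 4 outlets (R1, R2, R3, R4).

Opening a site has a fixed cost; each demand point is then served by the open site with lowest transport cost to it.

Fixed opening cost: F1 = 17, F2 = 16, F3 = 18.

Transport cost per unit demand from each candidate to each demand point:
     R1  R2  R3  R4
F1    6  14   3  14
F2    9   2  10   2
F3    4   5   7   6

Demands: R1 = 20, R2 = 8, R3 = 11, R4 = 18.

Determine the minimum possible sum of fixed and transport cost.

216

Open {F1, F2, F3}: assign each demand point to its cheapest open site.
  R1→F3 20×4=80, R2→F2 8×2=16, R3→F1 11×3=33, R4→F2 18×2=36
  transport cost 165, fixed 51 → total 216.
Compare {F1, F2}: transport cost 205 + fixed 33 = 238.
Compare {F2, F3}: transport cost 209 + fixed 34 = 243.
Compare {F1, F3}: transport cost 261 + fixed 35 = 296.
All other subsets cost ≥ 238. Minimum total cost: 216.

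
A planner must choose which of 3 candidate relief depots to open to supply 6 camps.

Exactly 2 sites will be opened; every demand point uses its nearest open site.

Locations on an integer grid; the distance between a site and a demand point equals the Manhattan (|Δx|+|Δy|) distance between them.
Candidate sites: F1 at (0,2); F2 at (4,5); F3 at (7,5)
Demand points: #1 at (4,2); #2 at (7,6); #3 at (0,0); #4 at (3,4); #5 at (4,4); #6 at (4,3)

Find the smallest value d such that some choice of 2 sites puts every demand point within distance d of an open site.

Open {F1, F2}.
  Farthest demand point is #2 at distance 4 (to F2); all others are ≤ 4.
With {F1, F3} the worst case is 5.
With {F2, F3} the worst case is 9.
No size-2 selection achieves below 4.

4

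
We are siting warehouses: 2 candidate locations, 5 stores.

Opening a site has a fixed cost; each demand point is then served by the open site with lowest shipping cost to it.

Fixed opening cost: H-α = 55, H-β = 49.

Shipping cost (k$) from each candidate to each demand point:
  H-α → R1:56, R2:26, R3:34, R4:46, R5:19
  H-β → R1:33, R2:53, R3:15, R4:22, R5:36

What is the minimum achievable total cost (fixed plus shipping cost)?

Open {H-β}: assign each demand point to its cheapest open site.
  R1→H-β 33, R2→H-β 53, R3→H-β 15, R4→H-β 22, R5→H-β 36
  shipping cost 159, fixed 49 → total 208.
Compare {H-α, H-β}: shipping cost 115 + fixed 104 = 219.
Compare {H-α}: shipping cost 181 + fixed 55 = 236.

208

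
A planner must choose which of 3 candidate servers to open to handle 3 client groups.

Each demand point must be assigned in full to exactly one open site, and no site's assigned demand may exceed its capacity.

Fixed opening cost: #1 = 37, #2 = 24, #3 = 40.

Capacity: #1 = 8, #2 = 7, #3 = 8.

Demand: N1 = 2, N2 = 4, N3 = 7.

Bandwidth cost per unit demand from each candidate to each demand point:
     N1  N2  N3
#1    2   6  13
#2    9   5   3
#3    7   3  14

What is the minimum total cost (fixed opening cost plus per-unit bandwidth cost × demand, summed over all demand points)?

Open {#1, #2}; cheapest assignment that respects the capacities:
  #1 (cap 8, load 6): N1, N2 — cost 2×2 + 4×6 = 28
  #2 (cap 7, load 7): N3 — cost 7×3 = 21
  Shipping 49, fixed 61 → total 110.
  Any other capacity-feasible assignment to {#1, #2} ships for at least 49.
Compare {#2, #3}: its best feasible assignment gives total 111.
Compare {#1, #2, #3}: its best feasible assignment gives total 138.
Every other set of open sites that can feasibly serve all demand totals ≥ 111 even under its best assignment. Minimum: 110.

110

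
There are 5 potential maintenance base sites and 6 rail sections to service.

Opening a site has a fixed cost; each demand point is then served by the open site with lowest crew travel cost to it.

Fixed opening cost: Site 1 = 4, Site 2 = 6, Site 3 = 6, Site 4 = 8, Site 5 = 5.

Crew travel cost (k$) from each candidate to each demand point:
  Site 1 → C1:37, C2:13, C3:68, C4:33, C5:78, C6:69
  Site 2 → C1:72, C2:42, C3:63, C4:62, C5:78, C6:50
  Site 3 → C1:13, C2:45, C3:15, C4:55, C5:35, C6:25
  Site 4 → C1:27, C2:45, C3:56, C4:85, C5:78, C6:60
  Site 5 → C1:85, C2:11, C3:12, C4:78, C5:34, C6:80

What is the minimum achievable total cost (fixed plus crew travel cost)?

Open {Site 1, Site 3, Site 5}: assign each demand point to its cheapest open site.
  C1→Site 3 13, C2→Site 5 11, C3→Site 5 12, C4→Site 1 33, C5→Site 5 34, C6→Site 3 25
  crew travel cost 128, fixed 15 → total 143.
Compare {Site 1, Site 3}: crew travel cost 134 + fixed 10 = 144.
Compare {Site 1, Site 2, Site 3, Site 5}: crew travel cost 128 + fixed 21 = 149.
Compare {Site 1, Site 2, Site 3}: crew travel cost 134 + fixed 16 = 150.
All other subsets cost ≥ 144. Minimum total cost: 143.

143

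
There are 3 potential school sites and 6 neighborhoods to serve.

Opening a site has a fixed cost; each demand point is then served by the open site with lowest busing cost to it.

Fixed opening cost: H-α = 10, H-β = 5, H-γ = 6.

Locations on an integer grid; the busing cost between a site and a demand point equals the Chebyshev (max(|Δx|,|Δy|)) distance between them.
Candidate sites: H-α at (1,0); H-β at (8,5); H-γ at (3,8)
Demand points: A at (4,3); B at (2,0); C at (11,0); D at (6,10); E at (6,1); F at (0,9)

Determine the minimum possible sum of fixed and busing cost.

Open {H-β, H-γ}: assign each demand point to its cheapest open site.
  A→H-β 4, B→H-β 6, C→H-β 5, D→H-γ 3, E→H-β 4, F→H-γ 3
  busing cost 25, fixed 11 → total 36.
Compare {H-β}: busing cost 32 + fixed 5 = 37.
Compare {H-α, H-γ}: busing cost 23 + fixed 16 = 39.
Compare {H-γ}: busing cost 34 + fixed 6 = 40.
All other subsets cost ≥ 37. Minimum total cost: 36.

36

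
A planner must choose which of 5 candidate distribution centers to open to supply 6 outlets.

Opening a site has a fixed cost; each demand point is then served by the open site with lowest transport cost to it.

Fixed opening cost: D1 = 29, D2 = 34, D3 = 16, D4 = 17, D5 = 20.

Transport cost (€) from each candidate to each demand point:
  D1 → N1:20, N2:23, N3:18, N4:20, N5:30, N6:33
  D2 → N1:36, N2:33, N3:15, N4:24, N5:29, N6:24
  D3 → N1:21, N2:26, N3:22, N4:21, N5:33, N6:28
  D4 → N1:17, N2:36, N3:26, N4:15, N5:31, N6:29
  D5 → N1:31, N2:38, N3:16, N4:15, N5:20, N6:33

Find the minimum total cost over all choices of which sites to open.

Open {D3, D5}: assign each demand point to its cheapest open site.
  N1→D3 21, N2→D3 26, N3→D5 16, N4→D5 15, N5→D5 20, N6→D3 28
  transport cost 126, fixed 36 → total 162.
Compare {D3}: transport cost 151 + fixed 16 = 167.
Compare {D4, D5}: transport cost 133 + fixed 37 = 170.
Compare {D4}: transport cost 154 + fixed 17 = 171.
All other subsets cost ≥ 167. Minimum total cost: 162.

162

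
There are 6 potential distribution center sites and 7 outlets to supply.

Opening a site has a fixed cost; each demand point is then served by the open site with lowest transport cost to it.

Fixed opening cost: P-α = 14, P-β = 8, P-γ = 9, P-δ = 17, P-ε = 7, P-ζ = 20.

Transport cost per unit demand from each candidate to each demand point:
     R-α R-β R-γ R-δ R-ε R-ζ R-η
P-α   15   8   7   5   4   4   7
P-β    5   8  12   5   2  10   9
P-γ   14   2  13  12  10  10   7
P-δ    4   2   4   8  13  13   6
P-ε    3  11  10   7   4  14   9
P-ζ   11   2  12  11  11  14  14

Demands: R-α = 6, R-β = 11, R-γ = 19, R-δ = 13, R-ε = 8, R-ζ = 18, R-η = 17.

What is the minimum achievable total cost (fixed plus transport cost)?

Open {P-α, P-β, P-δ}: assign each demand point to its cheapest open site.
  R-α→P-δ 6×4=24, R-β→P-δ 11×2=22, R-γ→P-δ 19×4=76, R-δ→P-α 13×5=65, R-ε→P-β 8×2=16, R-ζ→P-α 18×4=72, R-η→P-δ 17×6=102
  transport cost 377, fixed 39 → total 416.
Compare {P-α, P-β, P-δ, P-ε}: transport cost 371 + fixed 46 = 417.
Compare {P-α, P-δ}: transport cost 393 + fixed 31 = 424.
Compare {P-α, P-δ, P-ε}: transport cost 387 + fixed 38 = 425.
All other subsets cost ≥ 417. Minimum total cost: 416.

416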